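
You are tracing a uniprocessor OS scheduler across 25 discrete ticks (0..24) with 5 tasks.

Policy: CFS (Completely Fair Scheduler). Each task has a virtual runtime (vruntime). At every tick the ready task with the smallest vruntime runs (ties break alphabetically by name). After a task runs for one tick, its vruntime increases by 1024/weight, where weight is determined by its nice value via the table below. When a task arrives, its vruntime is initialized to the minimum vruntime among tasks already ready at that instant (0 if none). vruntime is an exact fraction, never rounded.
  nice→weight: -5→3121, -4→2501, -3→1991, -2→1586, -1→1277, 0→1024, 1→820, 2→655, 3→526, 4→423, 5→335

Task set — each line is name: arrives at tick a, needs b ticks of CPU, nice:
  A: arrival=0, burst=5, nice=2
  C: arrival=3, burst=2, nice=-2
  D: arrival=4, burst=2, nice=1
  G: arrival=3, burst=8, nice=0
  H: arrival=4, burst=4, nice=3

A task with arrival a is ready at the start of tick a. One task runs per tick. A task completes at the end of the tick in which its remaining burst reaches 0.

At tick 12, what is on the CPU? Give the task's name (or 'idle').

running at tick 12 = H

t=0: vr[A=0] → run A
t=1: vr[A=1024/655] → run A
t=2: vr[A=2048/655] → run A
t=3: vr[A=3072/655 C=3072/655 G=3072/655] → run A
t=4: vr[A=4096/655 C=3072/655 D=3072/655 G=3072/655 H=3072/655] → run C
t=5: vr[A=4096/655 C=2771456/519415 D=3072/655 G=3072/655 H=3072/655] → run D
t=6: vr[A=4096/655 C=2771456/519415 D=159488/26855 G=3072/655 H=3072/655] → run G
t=7: vr[A=4096/655 C=2771456/519415 D=159488/26855 G=3727/655 H=3072/655] → run H
t=8: vr[A=4096/655 C=2771456/519415 D=159488/26855 G=3727/655 H=1143296/172265] → run C
t=9: vr[A=4096/655 D=159488/26855 G=3727/655 H=1143296/172265] → run G
t=10: vr[A=4096/655 D=159488/26855 G=4382/655 H=1143296/172265] → run D
t=11: vr[A=4096/655 G=4382/655 H=1143296/172265] → run A
t=12: vr[G=4382/655 H=1143296/172265] → run H
t=13: vr[G=4382/655 H=1478656/172265] → run G
t=14: vr[G=5037/655 H=1478656/172265] → run G
t=15: vr[G=5692/655 H=1478656/172265] → run H
t=16: vr[G=5692/655 H=1814016/172265] → run G
t=17: vr[G=6347/655 H=1814016/172265] → run G
t=18: vr[G=7002/655 H=1814016/172265] → run H
t=19: vr[G=7002/655] → run G
t=20: vr[G=7657/655] → run G
t=21: (idle)
t=22: (idle)
t=23: (idle)
t=24: (idle)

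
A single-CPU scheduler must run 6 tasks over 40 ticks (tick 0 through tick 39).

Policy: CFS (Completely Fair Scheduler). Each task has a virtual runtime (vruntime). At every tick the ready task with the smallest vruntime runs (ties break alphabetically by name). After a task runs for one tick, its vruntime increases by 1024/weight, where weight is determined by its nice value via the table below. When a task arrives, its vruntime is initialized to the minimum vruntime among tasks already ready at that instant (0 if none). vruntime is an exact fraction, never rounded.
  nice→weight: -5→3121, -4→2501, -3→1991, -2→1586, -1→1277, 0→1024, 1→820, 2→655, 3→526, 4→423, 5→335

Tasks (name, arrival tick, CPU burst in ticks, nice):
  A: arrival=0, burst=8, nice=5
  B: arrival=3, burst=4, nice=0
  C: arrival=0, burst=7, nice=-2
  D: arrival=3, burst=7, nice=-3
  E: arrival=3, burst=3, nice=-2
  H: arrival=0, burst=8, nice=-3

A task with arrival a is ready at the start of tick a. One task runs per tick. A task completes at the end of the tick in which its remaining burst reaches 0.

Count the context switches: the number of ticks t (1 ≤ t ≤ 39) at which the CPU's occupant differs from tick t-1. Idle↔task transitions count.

context switches = 32

t=0: vr[A=0 C=0 H=0] → run A
t=1: vr[A=1024/335 C=0 H=0] → run C
t=2: vr[A=1024/335 C=512/793 H=0] → run H
t=3: vr[A=1024/335 B=1024/1991 C=512/793 D=1024/1991 E=1024/1991 H=1024/1991] → run B
t=4: vr[A=1024/335 B=3015/1991 C=512/793 D=1024/1991 E=1024/1991 H=1024/1991] → run D
t=5: vr[A=1024/335 B=3015/1991 C=512/793 D=2048/1991 E=1024/1991 H=1024/1991] → run E
t=6: vr[A=1024/335 B=3015/1991 C=512/793 D=2048/1991 E=1831424/1578863 H=1024/1991] → run H
t=7: vr[A=1024/335 B=3015/1991 C=512/793 D=2048/1991 E=1831424/1578863 H=2048/1991] → run C
t=8: vr[A=1024/335 B=3015/1991 C=1024/793 D=2048/1991 E=1831424/1578863 H=2048/1991] → run D
t=9: vr[A=1024/335 B=3015/1991 C=1024/793 D=3072/1991 E=1831424/1578863 H=2048/1991] → run H
t=10: vr[A=1024/335 B=3015/1991 C=1024/793 D=3072/1991 E=1831424/1578863 H=3072/1991] → run E
t=11: vr[A=1024/335 B=3015/1991 C=1024/793 D=3072/1991 E=2850816/1578863 H=3072/1991] → run C
t=12: vr[A=1024/335 B=3015/1991 C=1536/793 D=3072/1991 E=2850816/1578863 H=3072/1991] → run B
t=13: vr[A=1024/335 B=5006/1991 C=1536/793 D=3072/1991 E=2850816/1578863 H=3072/1991] → run D
t=14: vr[A=1024/335 B=5006/1991 C=1536/793 D=4096/1991 E=2850816/1578863 H=3072/1991] → run H
t=15: vr[A=1024/335 B=5006/1991 C=1536/793 D=4096/1991 E=2850816/1578863 H=4096/1991] → run E
t=16: vr[A=1024/335 B=5006/1991 C=1536/793 D=4096/1991 H=4096/1991] → run C
t=17: vr[A=1024/335 B=5006/1991 C=2048/793 D=4096/1991 H=4096/1991] → run D
t=18: vr[A=1024/335 B=5006/1991 C=2048/793 D=5120/1991 H=4096/1991] → run H
t=19: vr[A=1024/335 B=5006/1991 C=2048/793 D=5120/1991 H=5120/1991] → run B
t=20: vr[A=1024/335 B=6997/1991 C=2048/793 D=5120/1991 H=5120/1991] → run D
t=21: vr[A=1024/335 B=6997/1991 C=2048/793 D=6144/1991 H=5120/1991] → run H
t=22: vr[A=1024/335 B=6997/1991 C=2048/793 D=6144/1991 H=6144/1991] → run C
t=23: vr[A=1024/335 B=6997/1991 C=2560/793 D=6144/1991 H=6144/1991] → run A
t=24: vr[A=2048/335 B=6997/1991 C=2560/793 D=6144/1991 H=6144/1991] → run D
t=25: vr[A=2048/335 B=6997/1991 C=2560/793 D=7168/1991 H=6144/1991] → run H
t=26: vr[A=2048/335 B=6997/1991 C=2560/793 D=7168/1991 H=7168/1991] → run C
t=27: vr[A=2048/335 B=6997/1991 C=3072/793 D=7168/1991 H=7168/1991] → run B
t=28: vr[A=2048/335 C=3072/793 D=7168/1991 H=7168/1991] → run D
t=29: vr[A=2048/335 C=3072/793 H=7168/1991] → run H
t=30: vr[A=2048/335 C=3072/793] → run C
t=31: vr[A=2048/335] → run A
t=32: vr[A=3072/335] → run A
t=33: vr[A=4096/335] → run A
t=34: vr[A=1024/67] → run A
t=35: vr[A=6144/335] → run A
t=36: vr[A=7168/335] → run A
t=37: (idle)
t=38: (idle)
t=39: (idle)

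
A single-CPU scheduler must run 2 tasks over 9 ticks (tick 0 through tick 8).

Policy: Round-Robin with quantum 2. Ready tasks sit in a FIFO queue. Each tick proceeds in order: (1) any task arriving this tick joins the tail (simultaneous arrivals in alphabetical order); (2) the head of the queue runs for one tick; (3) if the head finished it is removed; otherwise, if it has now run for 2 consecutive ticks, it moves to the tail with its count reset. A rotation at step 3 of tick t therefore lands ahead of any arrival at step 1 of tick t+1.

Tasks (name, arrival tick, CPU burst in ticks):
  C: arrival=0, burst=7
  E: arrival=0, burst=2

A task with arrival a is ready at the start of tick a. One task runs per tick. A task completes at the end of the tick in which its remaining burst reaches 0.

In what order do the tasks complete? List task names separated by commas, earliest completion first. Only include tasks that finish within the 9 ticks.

t=0: queue=[C,E] q_used=0 → run C
t=1: queue=[C,E] q_used=1 → run C
t=2: queue=[E,C] q_used=0 → run E
t=3: queue=[E,C] q_used=1 → run E
t=4: queue=[C] q_used=0 → run C
t=5: queue=[C] q_used=1 → run C
t=6: queue=[C] q_used=0 → run C
t=7: queue=[C] q_used=1 → run C
t=8: queue=[C] q_used=0 → run C

completion order = E, C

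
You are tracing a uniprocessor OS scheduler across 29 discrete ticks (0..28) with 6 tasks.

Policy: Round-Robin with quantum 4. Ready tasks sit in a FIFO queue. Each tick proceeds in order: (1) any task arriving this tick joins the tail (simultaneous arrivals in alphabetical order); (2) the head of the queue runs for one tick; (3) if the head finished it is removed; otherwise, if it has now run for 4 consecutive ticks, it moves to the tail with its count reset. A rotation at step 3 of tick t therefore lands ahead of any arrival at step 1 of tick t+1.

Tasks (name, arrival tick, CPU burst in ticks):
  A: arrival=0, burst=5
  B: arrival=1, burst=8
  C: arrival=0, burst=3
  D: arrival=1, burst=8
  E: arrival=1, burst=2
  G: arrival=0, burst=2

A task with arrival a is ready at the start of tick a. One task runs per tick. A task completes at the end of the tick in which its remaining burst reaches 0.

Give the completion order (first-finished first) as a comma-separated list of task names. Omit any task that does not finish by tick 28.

completion order = C, G, E, A, B, D

t=0: queue=[A,C,G] q_used=0 → run A
t=1: queue=[A,C,G,B,D,E] q_used=1 → run A
t=2: queue=[A,C,G,B,D,E] q_used=2 → run A
t=3: queue=[A,C,G,B,D,E] q_used=3 → run A
t=4: queue=[C,G,B,D,E,A] q_used=0 → run C
t=5: queue=[C,G,B,D,E,A] q_used=1 → run C
t=6: queue=[C,G,B,D,E,A] q_used=2 → run C
t=7: queue=[G,B,D,E,A] q_used=0 → run G
t=8: queue=[G,B,D,E,A] q_used=1 → run G
t=9: queue=[B,D,E,A] q_used=0 → run B
t=10: queue=[B,D,E,A] q_used=1 → run B
t=11: queue=[B,D,E,A] q_used=2 → run B
t=12: queue=[B,D,E,A] q_used=3 → run B
t=13: queue=[D,E,A,B] q_used=0 → run D
t=14: queue=[D,E,A,B] q_used=1 → run D
t=15: queue=[D,E,A,B] q_used=2 → run D
t=16: queue=[D,E,A,B] q_used=3 → run D
t=17: queue=[E,A,B,D] q_used=0 → run E
t=18: queue=[E,A,B,D] q_used=1 → run E
t=19: queue=[A,B,D] q_used=0 → run A
t=20: queue=[B,D] q_used=0 → run B
t=21: queue=[B,D] q_used=1 → run B
t=22: queue=[B,D] q_used=2 → run B
t=23: queue=[B,D] q_used=3 → run B
t=24: queue=[D] q_used=0 → run D
t=25: queue=[D] q_used=1 → run D
t=26: queue=[D] q_used=2 → run D
t=27: queue=[D] q_used=3 → run D
t=28: (idle)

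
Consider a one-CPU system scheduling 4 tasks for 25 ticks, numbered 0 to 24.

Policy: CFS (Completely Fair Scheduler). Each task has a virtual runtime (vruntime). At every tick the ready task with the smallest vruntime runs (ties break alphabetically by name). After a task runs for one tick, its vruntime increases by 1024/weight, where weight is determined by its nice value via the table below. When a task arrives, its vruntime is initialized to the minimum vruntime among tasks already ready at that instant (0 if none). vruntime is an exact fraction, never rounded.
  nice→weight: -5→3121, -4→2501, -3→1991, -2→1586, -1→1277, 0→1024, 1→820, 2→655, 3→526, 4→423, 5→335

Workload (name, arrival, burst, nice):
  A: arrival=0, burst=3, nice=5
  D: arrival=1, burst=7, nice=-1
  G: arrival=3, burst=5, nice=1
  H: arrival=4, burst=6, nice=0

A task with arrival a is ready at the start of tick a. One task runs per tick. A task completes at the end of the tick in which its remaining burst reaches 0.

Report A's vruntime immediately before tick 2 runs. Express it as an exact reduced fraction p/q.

t=0: vr[A=0] → run A
t=1: vr[A=1024/335 D=1024/335] → run A
t=2: vr[A=2048/335 D=1024/335] → run D
t=3: vr[A=2048/335 D=1650688/427795 G=1650688/427795] → run D
t=4: vr[A=2048/335 D=1993728/427795 G=1650688/427795 H=1650688/427795] → run G
t=5: vr[A=2048/335 D=1993728/427795 G=89581312/17539595 H=1650688/427795] → run H
t=6: vr[A=2048/335 D=1993728/427795 G=89581312/17539595 H=2078483/427795] → run D
t=7: vr[A=2048/335 D=2336768/427795 G=89581312/17539595 H=2078483/427795] → run H
t=8: vr[A=2048/335 D=2336768/427795 G=89581312/17539595 H=2506278/427795] → run G
t=9: vr[A=2048/335 D=2336768/427795 G=111484416/17539595 H=2506278/427795] → run D
t=10: vr[A=2048/335 D=2679808/427795 G=111484416/17539595 H=2506278/427795] → run H
t=11: vr[A=2048/335 D=2679808/427795 G=111484416/17539595 H=2934073/427795] → run A
t=12: vr[D=2679808/427795 G=111484416/17539595 H=2934073/427795] → run D
t=13: vr[D=3022848/427795 G=111484416/17539595 H=2934073/427795] → run G
t=14: vr[D=3022848/427795 G=26677504/3507919 H=2934073/427795] → run H
t=15: vr[D=3022848/427795 G=26677504/3507919 H=3361868/427795] → run D
t=16: vr[D=3365888/427795 G=26677504/3507919 H=3361868/427795] → run G
t=17: vr[D=3365888/427795 G=155290624/17539595 H=3361868/427795] → run H
t=18: vr[D=3365888/427795 G=155290624/17539595 H=3789663/427795] → run D
t=19: vr[G=155290624/17539595 H=3789663/427795] → run G
t=20: vr[H=3789663/427795] → run H
t=21: (idle)
t=22: (idle)
t=23: (idle)
t=24: (idle)

vruntime(A, start of tick 2) = 2048/335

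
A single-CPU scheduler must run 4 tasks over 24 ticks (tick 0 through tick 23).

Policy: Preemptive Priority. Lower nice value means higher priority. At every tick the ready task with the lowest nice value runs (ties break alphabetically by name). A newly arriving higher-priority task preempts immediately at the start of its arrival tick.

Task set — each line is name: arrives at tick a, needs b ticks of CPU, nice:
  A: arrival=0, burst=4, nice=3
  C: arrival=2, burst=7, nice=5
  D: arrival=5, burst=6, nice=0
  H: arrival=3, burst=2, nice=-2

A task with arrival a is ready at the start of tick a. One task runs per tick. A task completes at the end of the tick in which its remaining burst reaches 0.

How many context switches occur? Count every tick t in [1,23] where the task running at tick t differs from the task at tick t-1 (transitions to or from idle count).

context switches = 5

t=0: ready={A} → run A
t=1: ready={A} → run A
t=2: ready={A,C} → run A
t=3: ready={A,C,H} → run H
t=4: ready={A,C,H} → run H
t=5: ready={A,C,D} → run D
t=6: ready={A,C,D} → run D
t=7: ready={A,C,D} → run D
t=8: ready={A,C,D} → run D
t=9: ready={A,C,D} → run D
t=10: ready={A,C,D} → run D
t=11: ready={A,C} → run A
t=12: ready={C} → run C
t=13: ready={C} → run C
t=14: ready={C} → run C
t=15: ready={C} → run C
t=16: ready={C} → run C
t=17: ready={C} → run C
t=18: ready={C} → run C
t=19: (idle)
t=20: (idle)
t=21: (idle)
t=22: (idle)
t=23: (idle)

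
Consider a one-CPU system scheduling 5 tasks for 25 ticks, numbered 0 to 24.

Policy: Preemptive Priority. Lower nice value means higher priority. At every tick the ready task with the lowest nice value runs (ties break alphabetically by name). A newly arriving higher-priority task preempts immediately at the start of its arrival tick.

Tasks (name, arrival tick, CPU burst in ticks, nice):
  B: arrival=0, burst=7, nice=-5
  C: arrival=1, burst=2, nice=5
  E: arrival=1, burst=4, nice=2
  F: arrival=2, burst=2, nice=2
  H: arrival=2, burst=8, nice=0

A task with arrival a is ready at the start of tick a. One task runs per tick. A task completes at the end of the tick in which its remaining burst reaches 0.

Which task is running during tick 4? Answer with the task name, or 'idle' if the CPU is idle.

t=0: ready={B} → run B
t=1: ready={B,C,E} → run B
t=2: ready={B,C,E,F,H} → run B
t=3: ready={B,C,E,F,H} → run B
t=4: ready={B,C,E,F,H} → run B
t=5: ready={B,C,E,F,H} → run B
t=6: ready={B,C,E,F,H} → run B
t=7: ready={C,E,F,H} → run H
t=8: ready={C,E,F,H} → run H
t=9: ready={C,E,F,H} → run H
t=10: ready={C,E,F,H} → run H
t=11: ready={C,E,F,H} → run H
t=12: ready={C,E,F,H} → run H
t=13: ready={C,E,F,H} → run H
t=14: ready={C,E,F,H} → run H
t=15: ready={C,E,F} → run E
t=16: ready={C,E,F} → run E
t=17: ready={C,E,F} → run E
t=18: ready={C,E,F} → run E
t=19: ready={C,F} → run F
t=20: ready={C,F} → run F
t=21: ready={C} → run C
t=22: ready={C} → run C
t=23: (idle)
t=24: (idle)

running at tick 4 = B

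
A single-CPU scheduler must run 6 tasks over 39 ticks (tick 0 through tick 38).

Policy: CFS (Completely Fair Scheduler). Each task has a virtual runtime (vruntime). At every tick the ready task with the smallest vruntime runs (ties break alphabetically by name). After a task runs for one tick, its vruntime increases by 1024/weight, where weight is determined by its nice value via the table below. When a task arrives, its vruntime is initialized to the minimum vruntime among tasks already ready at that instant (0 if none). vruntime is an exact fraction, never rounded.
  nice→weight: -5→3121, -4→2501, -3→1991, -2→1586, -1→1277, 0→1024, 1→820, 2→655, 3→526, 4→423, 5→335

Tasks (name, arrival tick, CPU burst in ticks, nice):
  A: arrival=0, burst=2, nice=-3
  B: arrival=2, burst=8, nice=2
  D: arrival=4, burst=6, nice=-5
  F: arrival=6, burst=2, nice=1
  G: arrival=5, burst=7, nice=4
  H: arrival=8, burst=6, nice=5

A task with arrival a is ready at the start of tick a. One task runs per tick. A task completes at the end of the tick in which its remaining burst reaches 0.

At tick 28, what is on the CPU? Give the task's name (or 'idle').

t=0: vr[A=0] → run A
t=1: vr[A=1024/1991] → run A
t=2: vr[B=0] → run B
t=3: vr[B=1024/655] → run B
t=4: vr[B=2048/655 D=2048/655] → run B
t=5: vr[B=3072/655 D=2048/655 G=2048/655] → run D
t=6: vr[B=3072/655 D=7062528/2044255 F=2048/655 G=2048/655] → run F
t=7: vr[B=3072/655 D=7062528/2044255 F=117504/26855 G=2048/655] → run G
t=8: vr[B=3072/655 D=7062528/2044255 F=117504/26855 G=1537024/277065 H=7062528/2044255] → run D
t=9: vr[B=3072/655 D=7733248/2044255 F=117504/26855 G=1537024/277065 H=7062528/2044255] → run H
t=10: vr[B=3072/655 D=7733248/2044255 F=117504/26855 G=1537024/277065 H=178370560/27393017] → run D
t=11: vr[B=3072/655 D=8403968/2044255 F=117504/26855 G=1537024/277065 H=178370560/27393017] → run D
t=12: vr[B=3072/655 D=9074688/2044255 F=117504/26855 G=1537024/277065 H=178370560/27393017] → run F
t=13: vr[B=3072/655 D=9074688/2044255 G=1537024/277065 H=178370560/27393017] → run D
t=14: vr[B=3072/655 D=9745408/2044255 G=1537024/277065 H=178370560/27393017] → run B
t=15: vr[B=4096/655 D=9745408/2044255 G=1537024/277065 H=178370560/27393017] → run D
t=16: vr[B=4096/655 G=1537024/277065 H=178370560/27393017] → run G
t=17: vr[B=4096/655 G=2207744/277065 H=178370560/27393017] → run B
t=18: vr[B=1024/131 G=2207744/277065 H=178370560/27393017] → run H
t=19: vr[B=1024/131 G=2207744/277065 H=1310516224/136965085] → run B
t=20: vr[B=6144/655 G=2207744/277065 H=1310516224/136965085] → run G
t=21: vr[B=6144/655 G=959488/92355 H=1310516224/136965085] → run B
t=22: vr[B=7168/655 G=959488/92355 H=1310516224/136965085] → run H
t=23: vr[B=7168/655 G=959488/92355 H=1729179648/136965085] → run G
t=24: vr[B=7168/655 G=3549184/277065 H=1729179648/136965085] → run B
t=25: vr[G=3549184/277065 H=1729179648/136965085] → run H
t=26: vr[G=3549184/277065 H=2147843072/136965085] → run G
t=27: vr[G=4219904/277065 H=2147843072/136965085] → run G
t=28: vr[G=1630208/92355 H=2147843072/136965085] → run H
t=29: vr[G=1630208/92355 H=2566506496/136965085] → run G
t=30: vr[H=2566506496/136965085] → run H
t=31: (idle)
t=32: (idle)
t=33: (idle)
t=34: (idle)
t=35: (idle)
t=36: (idle)
t=37: (idle)
t=38: (idle)

running at tick 28 = H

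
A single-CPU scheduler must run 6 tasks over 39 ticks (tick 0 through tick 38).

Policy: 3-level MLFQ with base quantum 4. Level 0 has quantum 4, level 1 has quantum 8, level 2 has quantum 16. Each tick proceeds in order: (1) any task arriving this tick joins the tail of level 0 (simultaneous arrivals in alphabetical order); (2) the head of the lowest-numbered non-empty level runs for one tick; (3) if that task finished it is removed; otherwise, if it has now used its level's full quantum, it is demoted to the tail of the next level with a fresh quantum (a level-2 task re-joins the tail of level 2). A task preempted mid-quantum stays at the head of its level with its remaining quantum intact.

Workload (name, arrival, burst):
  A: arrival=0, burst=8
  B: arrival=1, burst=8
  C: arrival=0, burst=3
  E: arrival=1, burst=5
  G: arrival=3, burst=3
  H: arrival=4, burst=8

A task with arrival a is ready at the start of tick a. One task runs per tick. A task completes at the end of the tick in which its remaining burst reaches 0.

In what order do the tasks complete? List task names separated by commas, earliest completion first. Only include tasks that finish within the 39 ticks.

t=0: L0/L1/L2 = AC/-/- → run A
t=1: L0/L1/L2 = ACBE/-/- → run A
t=2: L0/L1/L2 = ACBE/-/- → run A
t=3: L0/L1/L2 = ACBEG/-/- → run A
t=4: L0/L1/L2 = CBEGH/A/- → run C
t=5: L0/L1/L2 = CBEGH/A/- → run C
t=6: L0/L1/L2 = CBEGH/A/- → run C
t=7: L0/L1/L2 = BEGH/A/- → run B
t=8: L0/L1/L2 = BEGH/A/- → run B
t=9: L0/L1/L2 = BEGH/A/- → run B
t=10: L0/L1/L2 = BEGH/A/- → run B
t=11: L0/L1/L2 = EGH/AB/- → run E
t=12: L0/L1/L2 = EGH/AB/- → run E
t=13: L0/L1/L2 = EGH/AB/- → run E
t=14: L0/L1/L2 = EGH/AB/- → run E
t=15: L0/L1/L2 = GH/ABE/- → run G
t=16: L0/L1/L2 = GH/ABE/- → run G
t=17: L0/L1/L2 = GH/ABE/- → run G
t=18: L0/L1/L2 = H/ABE/- → run H
t=19: L0/L1/L2 = H/ABE/- → run H
t=20: L0/L1/L2 = H/ABE/- → run H
t=21: L0/L1/L2 = H/ABE/- → run H
t=22: L0/L1/L2 = -/ABEH/- → run A
t=23: L0/L1/L2 = -/ABEH/- → run A
t=24: L0/L1/L2 = -/ABEH/- → run A
t=25: L0/L1/L2 = -/ABEH/- → run A
t=26: L0/L1/L2 = -/BEH/- → run B
t=27: L0/L1/L2 = -/BEH/- → run B
t=28: L0/L1/L2 = -/BEH/- → run B
t=29: L0/L1/L2 = -/BEH/- → run B
t=30: L0/L1/L2 = -/EH/- → run E
t=31: L0/L1/L2 = -/H/- → run H
t=32: L0/L1/L2 = -/H/- → run H
t=33: L0/L1/L2 = -/H/- → run H
t=34: L0/L1/L2 = -/H/- → run H
t=35: (idle)
t=36: (idle)
t=37: (idle)
t=38: (idle)

completion order = C, G, A, B, E, H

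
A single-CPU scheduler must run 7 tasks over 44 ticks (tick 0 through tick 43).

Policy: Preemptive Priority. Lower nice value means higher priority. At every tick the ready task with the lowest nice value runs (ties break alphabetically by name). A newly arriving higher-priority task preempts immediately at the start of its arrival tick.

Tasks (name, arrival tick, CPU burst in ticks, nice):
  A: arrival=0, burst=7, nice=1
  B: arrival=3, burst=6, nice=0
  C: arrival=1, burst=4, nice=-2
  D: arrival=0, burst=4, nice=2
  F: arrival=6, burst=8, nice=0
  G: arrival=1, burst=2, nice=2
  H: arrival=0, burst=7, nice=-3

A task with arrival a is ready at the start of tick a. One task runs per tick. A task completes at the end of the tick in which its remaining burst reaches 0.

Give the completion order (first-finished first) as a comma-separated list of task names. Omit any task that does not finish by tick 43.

t=0: ready={A,D,H} → run H
t=1: ready={A,C,D,G,H} → run H
t=2: ready={A,C,D,G,H} → run H
t=3: ready={A,B,C,D,G,H} → run H
t=4: ready={A,B,C,D,G,H} → run H
t=5: ready={A,B,C,D,G,H} → run H
t=6: ready={A,B,C,D,F,G,H} → run H
t=7: ready={A,B,C,D,F,G} → run C
t=8: ready={A,B,C,D,F,G} → run C
t=9: ready={A,B,C,D,F,G} → run C
t=10: ready={A,B,C,D,F,G} → run C
t=11: ready={A,B,D,F,G} → run B
t=12: ready={A,B,D,F,G} → run B
t=13: ready={A,B,D,F,G} → run B
t=14: ready={A,B,D,F,G} → run B
t=15: ready={A,B,D,F,G} → run B
t=16: ready={A,B,D,F,G} → run B
t=17: ready={A,D,F,G} → run F
t=18: ready={A,D,F,G} → run F
t=19: ready={A,D,F,G} → run F
t=20: ready={A,D,F,G} → run F
t=21: ready={A,D,F,G} → run F
t=22: ready={A,D,F,G} → run F
t=23: ready={A,D,F,G} → run F
t=24: ready={A,D,F,G} → run F
t=25: ready={A,D,G} → run A
t=26: ready={A,D,G} → run A
t=27: ready={A,D,G} → run A
t=28: ready={A,D,G} → run A
t=29: ready={A,D,G} → run A
t=30: ready={A,D,G} → run A
t=31: ready={A,D,G} → run A
t=32: ready={D,G} → run D
t=33: ready={D,G} → run D
t=34: ready={D,G} → run D
t=35: ready={D,G} → run D
t=36: ready={G} → run G
t=37: ready={G} → run G
t=38: (idle)
t=39: (idle)
t=40: (idle)
t=41: (idle)
t=42: (idle)
t=43: (idle)

completion order = H, C, B, F, A, D, G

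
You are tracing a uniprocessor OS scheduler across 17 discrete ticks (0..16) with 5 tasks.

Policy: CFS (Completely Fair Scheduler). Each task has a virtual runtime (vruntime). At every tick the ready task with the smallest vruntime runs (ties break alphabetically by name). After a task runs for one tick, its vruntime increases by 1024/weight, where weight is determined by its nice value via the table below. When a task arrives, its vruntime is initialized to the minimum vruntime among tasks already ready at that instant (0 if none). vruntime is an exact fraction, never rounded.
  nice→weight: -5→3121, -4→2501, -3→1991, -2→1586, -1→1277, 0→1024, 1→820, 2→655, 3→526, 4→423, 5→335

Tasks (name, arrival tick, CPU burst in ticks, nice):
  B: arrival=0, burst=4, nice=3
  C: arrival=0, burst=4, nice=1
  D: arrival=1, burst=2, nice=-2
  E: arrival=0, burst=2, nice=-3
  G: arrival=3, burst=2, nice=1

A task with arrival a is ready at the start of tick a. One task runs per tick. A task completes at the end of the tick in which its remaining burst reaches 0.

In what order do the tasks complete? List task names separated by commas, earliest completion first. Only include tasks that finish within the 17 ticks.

t=0: vr[B=0 C=0 E=0] → run B
t=1: vr[B=512/263 C=0 D=0 E=0] → run C
t=2: vr[B=512/263 C=256/205 D=0 E=0] → run D
t=3: vr[B=512/263 C=256/205 D=512/793 E=0 G=0] → run E
t=4: vr[B=512/263 C=256/205 D=512/793 E=1024/1991 G=0] → run G
t=5: vr[B=512/263 C=256/205 D=512/793 E=1024/1991 G=256/205] → run E
t=6: vr[B=512/263 C=256/205 D=512/793 G=256/205] → run D
t=7: vr[B=512/263 C=256/205 G=256/205] → run C
t=8: vr[B=512/263 C=512/205 G=256/205] → run G
t=9: vr[B=512/263 C=512/205] → run B
t=10: vr[B=1024/263 C=512/205] → run C
t=11: vr[B=1024/263 C=768/205] → run C
t=12: vr[B=1024/263] → run B
t=13: vr[B=1536/263] → run B
t=14: (idle)
t=15: (idle)
t=16: (idle)

completion order = E, D, G, C, B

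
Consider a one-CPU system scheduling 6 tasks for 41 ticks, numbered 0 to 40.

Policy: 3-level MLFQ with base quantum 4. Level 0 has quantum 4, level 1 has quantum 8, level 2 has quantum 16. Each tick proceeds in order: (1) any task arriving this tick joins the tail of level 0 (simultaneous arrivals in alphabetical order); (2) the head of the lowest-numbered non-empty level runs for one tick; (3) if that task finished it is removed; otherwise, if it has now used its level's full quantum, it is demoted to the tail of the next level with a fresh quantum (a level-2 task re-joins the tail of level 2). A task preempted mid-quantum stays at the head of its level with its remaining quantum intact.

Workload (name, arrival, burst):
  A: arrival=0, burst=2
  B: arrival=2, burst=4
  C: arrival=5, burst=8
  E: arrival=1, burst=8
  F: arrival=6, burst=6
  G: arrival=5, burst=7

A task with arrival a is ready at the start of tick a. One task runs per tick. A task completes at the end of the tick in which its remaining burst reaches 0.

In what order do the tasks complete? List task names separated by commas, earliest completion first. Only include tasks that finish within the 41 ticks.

t=0: L0/L1/L2 = A/-/- → run A
t=1: L0/L1/L2 = AE/-/- → run A
t=2: L0/L1/L2 = EB/-/- → run E
t=3: L0/L1/L2 = EB/-/- → run E
t=4: L0/L1/L2 = EB/-/- → run E
t=5: L0/L1/L2 = EBCG/-/- → run E
t=6: L0/L1/L2 = BCGF/E/- → run B
t=7: L0/L1/L2 = BCGF/E/- → run B
t=8: L0/L1/L2 = BCGF/E/- → run B
t=9: L0/L1/L2 = BCGF/E/- → run B
t=10: L0/L1/L2 = CGF/E/- → run C
t=11: L0/L1/L2 = CGF/E/- → run C
t=12: L0/L1/L2 = CGF/E/- → run C
t=13: L0/L1/L2 = CGF/E/- → run C
t=14: L0/L1/L2 = GF/EC/- → run G
t=15: L0/L1/L2 = GF/EC/- → run G
t=16: L0/L1/L2 = GF/EC/- → run G
t=17: L0/L1/L2 = GF/EC/- → run G
t=18: L0/L1/L2 = F/ECG/- → run F
t=19: L0/L1/L2 = F/ECG/- → run F
t=20: L0/L1/L2 = F/ECG/- → run F
t=21: L0/L1/L2 = F/ECG/- → run F
t=22: L0/L1/L2 = -/ECGF/- → run E
t=23: L0/L1/L2 = -/ECGF/- → run E
t=24: L0/L1/L2 = -/ECGF/- → run E
t=25: L0/L1/L2 = -/ECGF/- → run E
t=26: L0/L1/L2 = -/CGF/- → run C
t=27: L0/L1/L2 = -/CGF/- → run C
t=28: L0/L1/L2 = -/CGF/- → run C
t=29: L0/L1/L2 = -/CGF/- → run C
t=30: L0/L1/L2 = -/GF/- → run G
t=31: L0/L1/L2 = -/GF/- → run G
t=32: L0/L1/L2 = -/GF/- → run G
t=33: L0/L1/L2 = -/F/- → run F
t=34: L0/L1/L2 = -/F/- → run F
t=35: (idle)
t=36: (idle)
t=37: (idle)
t=38: (idle)
t=39: (idle)
t=40: (idle)

completion order = A, B, E, C, G, F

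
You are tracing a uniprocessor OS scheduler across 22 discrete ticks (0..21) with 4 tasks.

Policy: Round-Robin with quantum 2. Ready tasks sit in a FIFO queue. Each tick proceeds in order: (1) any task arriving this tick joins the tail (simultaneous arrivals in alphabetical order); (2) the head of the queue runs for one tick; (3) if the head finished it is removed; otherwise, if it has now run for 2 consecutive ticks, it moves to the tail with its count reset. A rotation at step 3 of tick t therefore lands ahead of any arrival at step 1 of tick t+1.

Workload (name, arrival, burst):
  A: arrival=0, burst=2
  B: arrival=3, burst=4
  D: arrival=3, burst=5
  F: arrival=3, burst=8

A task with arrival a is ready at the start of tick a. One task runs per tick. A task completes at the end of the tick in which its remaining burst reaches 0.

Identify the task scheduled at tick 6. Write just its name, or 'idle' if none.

running at tick 6 = D

t=0: queue=[A] q_used=0 → run A
t=1: queue=[A] q_used=1 → run A
t=2: (idle)
t=3: queue=[B,D,F] q_used=0 → run B
t=4: queue=[B,D,F] q_used=1 → run B
t=5: queue=[D,F,B] q_used=0 → run D
t=6: queue=[D,F,B] q_used=1 → run D
t=7: queue=[F,B,D] q_used=0 → run F
t=8: queue=[F,B,D] q_used=1 → run F
t=9: queue=[B,D,F] q_used=0 → run B
t=10: queue=[B,D,F] q_used=1 → run B
t=11: queue=[D,F] q_used=0 → run D
t=12: queue=[D,F] q_used=1 → run D
t=13: queue=[F,D] q_used=0 → run F
t=14: queue=[F,D] q_used=1 → run F
t=15: queue=[D,F] q_used=0 → run D
t=16: queue=[F] q_used=0 → run F
t=17: queue=[F] q_used=1 → run F
t=18: queue=[F] q_used=0 → run F
t=19: queue=[F] q_used=1 → run F
t=20: (idle)
t=21: (idle)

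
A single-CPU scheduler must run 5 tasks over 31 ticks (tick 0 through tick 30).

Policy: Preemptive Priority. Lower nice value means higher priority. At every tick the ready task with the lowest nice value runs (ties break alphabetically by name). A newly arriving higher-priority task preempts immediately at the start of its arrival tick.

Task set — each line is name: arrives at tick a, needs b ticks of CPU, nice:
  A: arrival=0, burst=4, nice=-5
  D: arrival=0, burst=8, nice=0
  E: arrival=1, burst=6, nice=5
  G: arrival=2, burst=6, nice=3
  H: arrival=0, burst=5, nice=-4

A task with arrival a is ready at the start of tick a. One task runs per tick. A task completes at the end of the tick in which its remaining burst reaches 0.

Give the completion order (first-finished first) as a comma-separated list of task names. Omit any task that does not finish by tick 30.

t=0: ready={A,D,H} → run A
t=1: ready={A,D,E,H} → run A
t=2: ready={A,D,E,G,H} → run A
t=3: ready={A,D,E,G,H} → run A
t=4: ready={D,E,G,H} → run H
t=5: ready={D,E,G,H} → run H
t=6: ready={D,E,G,H} → run H
t=7: ready={D,E,G,H} → run H
t=8: ready={D,E,G,H} → run H
t=9: ready={D,E,G} → run D
t=10: ready={D,E,G} → run D
t=11: ready={D,E,G} → run D
t=12: ready={D,E,G} → run D
t=13: ready={D,E,G} → run D
t=14: ready={D,E,G} → run D
t=15: ready={D,E,G} → run D
t=16: ready={D,E,G} → run D
t=17: ready={E,G} → run G
t=18: ready={E,G} → run G
t=19: ready={E,G} → run G
t=20: ready={E,G} → run G
t=21: ready={E,G} → run G
t=22: ready={E,G} → run G
t=23: ready={E} → run E
t=24: ready={E} → run E
t=25: ready={E} → run E
t=26: ready={E} → run E
t=27: ready={E} → run E
t=28: ready={E} → run E
t=29: (idle)
t=30: (idle)

completion order = A, H, D, G, E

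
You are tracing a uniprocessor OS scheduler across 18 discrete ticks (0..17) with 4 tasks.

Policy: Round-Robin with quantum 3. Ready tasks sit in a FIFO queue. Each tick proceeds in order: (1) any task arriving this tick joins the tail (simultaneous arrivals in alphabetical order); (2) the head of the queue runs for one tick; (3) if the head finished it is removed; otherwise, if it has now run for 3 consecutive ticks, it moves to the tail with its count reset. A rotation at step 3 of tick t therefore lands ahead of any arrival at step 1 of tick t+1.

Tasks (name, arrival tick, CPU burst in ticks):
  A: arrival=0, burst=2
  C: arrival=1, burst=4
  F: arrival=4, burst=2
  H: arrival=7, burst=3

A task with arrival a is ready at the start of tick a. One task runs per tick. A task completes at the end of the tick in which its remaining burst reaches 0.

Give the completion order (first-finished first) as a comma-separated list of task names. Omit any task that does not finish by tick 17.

t=0: queue=[A] q_used=0 → run A
t=1: queue=[A,C] q_used=1 → run A
t=2: queue=[C] q_used=0 → run C
t=3: queue=[C] q_used=1 → run C
t=4: queue=[C,F] q_used=2 → run C
t=5: queue=[F,C] q_used=0 → run F
t=6: queue=[F,C] q_used=1 → run F
t=7: queue=[C,H] q_used=0 → run C
t=8: queue=[H] q_used=0 → run H
t=9: queue=[H] q_used=1 → run H
t=10: queue=[H] q_used=2 → run H
t=11: (idle)
t=12: (idle)
t=13: (idle)
t=14: (idle)
t=15: (idle)
t=16: (idle)
t=17: (idle)

completion order = A, F, C, H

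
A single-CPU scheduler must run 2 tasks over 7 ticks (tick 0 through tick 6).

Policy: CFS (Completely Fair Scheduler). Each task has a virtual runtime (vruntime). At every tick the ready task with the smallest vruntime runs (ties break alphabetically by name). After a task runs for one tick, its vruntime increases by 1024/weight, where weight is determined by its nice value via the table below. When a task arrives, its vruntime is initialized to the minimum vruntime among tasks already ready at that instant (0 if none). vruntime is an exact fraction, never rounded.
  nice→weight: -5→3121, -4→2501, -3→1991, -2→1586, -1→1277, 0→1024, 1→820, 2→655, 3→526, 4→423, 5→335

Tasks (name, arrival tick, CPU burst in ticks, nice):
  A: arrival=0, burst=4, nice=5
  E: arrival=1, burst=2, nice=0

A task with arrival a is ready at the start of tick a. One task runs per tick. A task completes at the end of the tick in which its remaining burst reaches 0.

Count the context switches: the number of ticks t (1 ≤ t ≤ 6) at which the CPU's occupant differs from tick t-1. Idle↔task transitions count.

context switches = 3

t=0: vr[A=0] → run A
t=1: vr[A=1024/335 E=1024/335] → run A
t=2: vr[A=2048/335 E=1024/335] → run E
t=3: vr[A=2048/335 E=1359/335] → run E
t=4: vr[A=2048/335] → run A
t=5: vr[A=3072/335] → run A
t=6: (idle)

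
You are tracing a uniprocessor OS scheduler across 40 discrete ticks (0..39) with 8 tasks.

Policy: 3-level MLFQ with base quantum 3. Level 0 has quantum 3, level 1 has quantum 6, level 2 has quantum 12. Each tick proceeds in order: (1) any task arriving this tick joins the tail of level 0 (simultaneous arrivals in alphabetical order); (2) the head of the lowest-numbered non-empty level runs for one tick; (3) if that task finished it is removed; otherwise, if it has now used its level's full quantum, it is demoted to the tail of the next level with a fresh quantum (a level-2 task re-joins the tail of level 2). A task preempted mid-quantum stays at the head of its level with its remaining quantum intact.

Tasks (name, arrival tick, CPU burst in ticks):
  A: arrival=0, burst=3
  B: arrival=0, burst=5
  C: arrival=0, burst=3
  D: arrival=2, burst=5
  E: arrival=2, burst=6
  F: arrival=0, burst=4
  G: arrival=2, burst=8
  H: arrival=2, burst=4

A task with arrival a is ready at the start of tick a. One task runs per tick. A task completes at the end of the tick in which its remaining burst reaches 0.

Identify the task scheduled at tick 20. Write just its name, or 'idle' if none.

running at tick 20 = G

t=0: L0/L1/L2 = ABCF/-/- → run A
t=1: L0/L1/L2 = ABCF/-/- → run A
t=2: L0/L1/L2 = ABCFDEGH/-/- → run A
t=3: L0/L1/L2 = BCFDEGH/-/- → run B
t=4: L0/L1/L2 = BCFDEGH/-/- → run B
t=5: L0/L1/L2 = BCFDEGH/-/- → run B
t=6: L0/L1/L2 = CFDEGH/B/- → run C
t=7: L0/L1/L2 = CFDEGH/B/- → run C
t=8: L0/L1/L2 = CFDEGH/B/- → run C
t=9: L0/L1/L2 = FDEGH/B/- → run F
t=10: L0/L1/L2 = FDEGH/B/- → run F
t=11: L0/L1/L2 = FDEGH/B/- → run F
t=12: L0/L1/L2 = DEGH/BF/- → run D
t=13: L0/L1/L2 = DEGH/BF/- → run D
t=14: L0/L1/L2 = DEGH/BF/- → run D
t=15: L0/L1/L2 = EGH/BFD/- → run E
t=16: L0/L1/L2 = EGH/BFD/- → run E
t=17: L0/L1/L2 = EGH/BFD/- → run E
t=18: L0/L1/L2 = GH/BFDE/- → run G
t=19: L0/L1/L2 = GH/BFDE/- → run G
t=20: L0/L1/L2 = GH/BFDE/- → run G
t=21: L0/L1/L2 = H/BFDEG/- → run H
t=22: L0/L1/L2 = H/BFDEG/- → run H
t=23: L0/L1/L2 = H/BFDEG/- → run H
t=24: L0/L1/L2 = -/BFDEGH/- → run B
t=25: L0/L1/L2 = -/BFDEGH/- → run B
t=26: L0/L1/L2 = -/FDEGH/- → run F
t=27: L0/L1/L2 = -/DEGH/- → run D
t=28: L0/L1/L2 = -/DEGH/- → run D
t=29: L0/L1/L2 = -/EGH/- → run E
t=30: L0/L1/L2 = -/EGH/- → run E
t=31: L0/L1/L2 = -/EGH/- → run E
t=32: L0/L1/L2 = -/GH/- → run G
t=33: L0/L1/L2 = -/GH/- → run G
t=34: L0/L1/L2 = -/GH/- → run G
t=35: L0/L1/L2 = -/GH/- → run G
t=36: L0/L1/L2 = -/GH/- → run G
t=37: L0/L1/L2 = -/H/- → run H
t=38: (idle)
t=39: (idle)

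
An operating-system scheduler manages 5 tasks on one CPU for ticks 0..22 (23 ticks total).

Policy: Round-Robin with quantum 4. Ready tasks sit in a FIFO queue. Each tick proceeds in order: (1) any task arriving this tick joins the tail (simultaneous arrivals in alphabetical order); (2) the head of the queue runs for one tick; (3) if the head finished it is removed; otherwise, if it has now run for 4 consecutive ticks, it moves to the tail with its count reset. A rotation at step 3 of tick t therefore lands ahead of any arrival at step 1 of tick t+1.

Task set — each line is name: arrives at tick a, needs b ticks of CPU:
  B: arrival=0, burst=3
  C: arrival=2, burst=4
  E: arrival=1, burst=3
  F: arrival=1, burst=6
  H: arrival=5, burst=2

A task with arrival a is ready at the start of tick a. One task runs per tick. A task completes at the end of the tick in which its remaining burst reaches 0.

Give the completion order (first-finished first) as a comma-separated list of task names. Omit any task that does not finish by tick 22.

completion order = B, E, C, H, F

t=0: queue=[B] q_used=0 → run B
t=1: queue=[B,E,F] q_used=1 → run B
t=2: queue=[B,E,F,C] q_used=2 → run B
t=3: queue=[E,F,C] q_used=0 → run E
t=4: queue=[E,F,C] q_used=1 → run E
t=5: queue=[E,F,C,H] q_used=2 → run E
t=6: queue=[F,C,H] q_used=0 → run F
t=7: queue=[F,C,H] q_used=1 → run F
t=8: queue=[F,C,H] q_used=2 → run F
t=9: queue=[F,C,H] q_used=3 → run F
t=10: queue=[C,H,F] q_used=0 → run C
t=11: queue=[C,H,F] q_used=1 → run C
t=12: queue=[C,H,F] q_used=2 → run C
t=13: queue=[C,H,F] q_used=3 → run C
t=14: queue=[H,F] q_used=0 → run H
t=15: queue=[H,F] q_used=1 → run H
t=16: queue=[F] q_used=0 → run F
t=17: queue=[F] q_used=1 → run F
t=18: (idle)
t=19: (idle)
t=20: (idle)
t=21: (idle)
t=22: (idle)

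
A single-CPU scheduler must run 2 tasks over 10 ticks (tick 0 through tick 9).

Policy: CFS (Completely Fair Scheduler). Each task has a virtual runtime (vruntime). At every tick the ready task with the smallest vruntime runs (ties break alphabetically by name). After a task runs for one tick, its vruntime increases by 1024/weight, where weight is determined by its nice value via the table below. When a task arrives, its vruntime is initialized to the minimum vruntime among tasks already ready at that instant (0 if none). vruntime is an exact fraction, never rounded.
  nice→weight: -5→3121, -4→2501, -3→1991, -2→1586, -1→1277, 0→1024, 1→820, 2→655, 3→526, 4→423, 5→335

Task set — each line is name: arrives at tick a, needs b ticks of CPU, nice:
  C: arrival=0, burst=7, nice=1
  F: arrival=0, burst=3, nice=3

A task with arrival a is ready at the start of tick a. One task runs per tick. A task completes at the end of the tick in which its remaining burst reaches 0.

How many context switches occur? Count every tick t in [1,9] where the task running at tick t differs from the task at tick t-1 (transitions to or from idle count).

t=0: vr[C=0 F=0] → run C
t=1: vr[C=256/205 F=0] → run F
t=2: vr[C=256/205 F=512/263] → run C
t=3: vr[C=512/205 F=512/263] → run F
t=4: vr[C=512/205 F=1024/263] → run C
t=5: vr[C=768/205 F=1024/263] → run C
t=6: vr[C=1024/205 F=1024/263] → run F
t=7: vr[C=1024/205] → run C
t=8: vr[C=256/41] → run C
t=9: vr[C=1536/205] → run C

context switches = 6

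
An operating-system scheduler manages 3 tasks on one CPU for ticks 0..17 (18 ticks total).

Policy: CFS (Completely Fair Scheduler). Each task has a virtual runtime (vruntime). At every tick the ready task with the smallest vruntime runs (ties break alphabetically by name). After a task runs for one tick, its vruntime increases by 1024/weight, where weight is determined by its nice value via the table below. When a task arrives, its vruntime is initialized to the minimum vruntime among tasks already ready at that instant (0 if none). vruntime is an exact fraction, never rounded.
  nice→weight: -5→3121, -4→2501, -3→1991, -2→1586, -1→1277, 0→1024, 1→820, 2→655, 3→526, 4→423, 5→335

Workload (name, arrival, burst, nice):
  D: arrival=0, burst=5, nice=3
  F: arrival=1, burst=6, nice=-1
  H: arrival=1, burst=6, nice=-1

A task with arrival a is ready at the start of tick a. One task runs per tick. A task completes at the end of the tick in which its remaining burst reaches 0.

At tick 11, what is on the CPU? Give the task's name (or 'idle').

running at tick 11 = F

t=0: vr[D=0] → run D
t=1: vr[D=512/263 F=512/263 H=512/263] → run D
t=2: vr[D=1024/263 F=512/263 H=512/263] → run F
t=3: vr[D=1024/263 F=923136/335851 H=512/263] → run H
t=4: vr[D=1024/263 F=923136/335851 H=923136/335851] → run F
t=5: vr[D=1024/263 F=1192448/335851 H=923136/335851] → run H
t=6: vr[D=1024/263 F=1192448/335851 H=1192448/335851] → run F
t=7: vr[D=1024/263 F=1461760/335851 H=1192448/335851] → run H
t=8: vr[D=1024/263 F=1461760/335851 H=1461760/335851] → run D
t=9: vr[D=1536/263 F=1461760/335851 H=1461760/335851] → run F
t=10: vr[D=1536/263 F=1731072/335851 H=1461760/335851] → run H
t=11: vr[D=1536/263 F=1731072/335851 H=1731072/335851] → run F
t=12: vr[D=1536/263 F=2000384/335851 H=1731072/335851] → run H
t=13: vr[D=1536/263 F=2000384/335851 H=2000384/335851] → run D
t=14: vr[D=2048/263 F=2000384/335851 H=2000384/335851] → run F
t=15: vr[D=2048/263 H=2000384/335851] → run H
t=16: vr[D=2048/263] → run D
t=17: (idle)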